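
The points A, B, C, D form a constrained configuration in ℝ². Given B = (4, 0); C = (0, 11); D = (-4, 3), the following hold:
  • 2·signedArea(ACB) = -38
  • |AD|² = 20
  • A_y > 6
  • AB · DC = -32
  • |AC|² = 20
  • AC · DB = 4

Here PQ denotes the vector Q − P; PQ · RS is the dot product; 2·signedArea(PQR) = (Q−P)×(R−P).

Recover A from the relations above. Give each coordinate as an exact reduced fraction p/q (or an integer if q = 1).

A = (-2, 7)

1. A_x = -2  [AB · DC = -32 ∩ AC · DB = 4]
2. A_y = 7  [AB · DC = -32 ∩ AC · DB = 4]
   → A = (-2, 7)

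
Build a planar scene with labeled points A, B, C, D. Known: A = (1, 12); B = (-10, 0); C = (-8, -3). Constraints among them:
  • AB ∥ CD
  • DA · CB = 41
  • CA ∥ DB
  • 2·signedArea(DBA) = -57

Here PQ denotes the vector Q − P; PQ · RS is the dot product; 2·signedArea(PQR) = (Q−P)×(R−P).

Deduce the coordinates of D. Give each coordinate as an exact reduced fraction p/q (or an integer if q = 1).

D = (-19, -15)

1. D_x = -19  [CA ∥ DB ∩ AB ∥ CD]
2. D_y = -15  [CA ∥ DB ∩ AB ∥ CD]
   → D = (-19, -15)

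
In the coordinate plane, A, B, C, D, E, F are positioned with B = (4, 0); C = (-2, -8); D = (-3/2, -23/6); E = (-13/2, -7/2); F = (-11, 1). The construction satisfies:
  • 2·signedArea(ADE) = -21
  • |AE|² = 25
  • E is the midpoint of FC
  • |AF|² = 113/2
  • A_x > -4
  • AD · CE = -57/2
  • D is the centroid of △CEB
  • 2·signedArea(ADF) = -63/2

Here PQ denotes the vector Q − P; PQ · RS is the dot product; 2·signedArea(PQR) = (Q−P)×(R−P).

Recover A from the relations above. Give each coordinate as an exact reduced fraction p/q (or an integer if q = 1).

1. A_x = -7/2  [2·signedArea(ADE) = -21 ∩ AD · CE = -57/2]
2. A_y = 1/2  [2·signedArea(ADE) = -21 ∩ AD · CE = -57/2]
   → A = (-7/2, 1/2)

A = (-7/2, 1/2)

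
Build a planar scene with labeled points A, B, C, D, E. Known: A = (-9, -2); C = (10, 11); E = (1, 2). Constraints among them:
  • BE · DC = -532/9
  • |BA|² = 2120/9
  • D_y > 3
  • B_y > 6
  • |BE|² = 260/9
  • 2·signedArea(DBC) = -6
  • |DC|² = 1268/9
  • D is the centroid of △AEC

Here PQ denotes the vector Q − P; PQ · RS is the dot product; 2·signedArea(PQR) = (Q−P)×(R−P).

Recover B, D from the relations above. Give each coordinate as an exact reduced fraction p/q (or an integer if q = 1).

B = (11/3, 20/3)
D = (2/3, 11/3)

1. D_x = 2/3  [D is the centroid of △AEC]
2. D_y = 11/3  [D is the centroid of △AEC]
   → D = (2/3, 11/3)
3. B_x = 11/3  [BE · DC = -532/9 ∩ 2·signedArea(DBC) = -6]
4. B_y = 20/3  [BE · DC = -532/9 ∩ 2·signedArea(DBC) = -6]
   → B = (11/3, 20/3)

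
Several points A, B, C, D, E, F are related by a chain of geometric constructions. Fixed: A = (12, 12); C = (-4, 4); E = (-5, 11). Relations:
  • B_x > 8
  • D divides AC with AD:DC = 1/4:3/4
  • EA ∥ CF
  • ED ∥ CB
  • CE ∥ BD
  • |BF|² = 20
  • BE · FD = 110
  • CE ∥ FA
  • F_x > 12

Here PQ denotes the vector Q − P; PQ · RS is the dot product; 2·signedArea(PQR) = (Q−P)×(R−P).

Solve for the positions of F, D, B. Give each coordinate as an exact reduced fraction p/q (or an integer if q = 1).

B = (9, 3)
D = (8, 10)
F = (13, 5)

1. F_x = 13  [CE ∥ FA ∩ EA ∥ CF]
2. F_y = 5  [CE ∥ FA ∩ EA ∥ CF]
   → F = (13, 5)
3. D_x = 8  [D divides AC with AD:DC = 1/4:3/4]
4. D_y = 10  [D divides AC with AD:DC = 1/4:3/4]
   → D = (8, 10)
5. B_x = 9  [CE ∥ BD ∩ ED ∥ CB]
6. B_y = 3  [CE ∥ BD ∩ ED ∥ CB]
   → B = (9, 3)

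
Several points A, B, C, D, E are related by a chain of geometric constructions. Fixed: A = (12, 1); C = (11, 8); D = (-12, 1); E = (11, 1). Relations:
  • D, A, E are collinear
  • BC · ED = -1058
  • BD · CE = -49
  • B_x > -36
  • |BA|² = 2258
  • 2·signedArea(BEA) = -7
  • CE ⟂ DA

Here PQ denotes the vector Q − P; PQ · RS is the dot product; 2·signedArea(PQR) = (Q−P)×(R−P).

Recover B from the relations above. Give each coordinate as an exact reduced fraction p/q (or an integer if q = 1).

1. B_x = -35  [BD · CE = -49 ∩ BC · ED = -1058]
2. B_y = -6  [BD · CE = -49 ∩ BC · ED = -1058]
   → B = (-35, -6)

B = (-35, -6)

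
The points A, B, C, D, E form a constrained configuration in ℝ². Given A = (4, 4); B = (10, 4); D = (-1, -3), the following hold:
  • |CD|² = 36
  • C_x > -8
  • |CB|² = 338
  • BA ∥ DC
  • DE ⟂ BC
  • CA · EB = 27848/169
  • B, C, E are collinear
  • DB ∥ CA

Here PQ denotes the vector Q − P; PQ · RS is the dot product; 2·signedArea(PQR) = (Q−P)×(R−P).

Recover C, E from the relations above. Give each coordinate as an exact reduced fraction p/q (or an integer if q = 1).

1. C_x = -7  [DB ∥ CA ∩ BA ∥ DC]
2. C_y = -3  [DB ∥ CA ∩ BA ∥ DC]
   → C = (-7, -3)
3. E_x = -316/169  [B, C, E are collinear ∩ DE ⟂ BC]
4. E_y = -150/169  [B, C, E are collinear ∩ DE ⟂ BC]
   → E = (-316/169, -150/169)

C = (-7, -3)
E = (-316/169, -150/169)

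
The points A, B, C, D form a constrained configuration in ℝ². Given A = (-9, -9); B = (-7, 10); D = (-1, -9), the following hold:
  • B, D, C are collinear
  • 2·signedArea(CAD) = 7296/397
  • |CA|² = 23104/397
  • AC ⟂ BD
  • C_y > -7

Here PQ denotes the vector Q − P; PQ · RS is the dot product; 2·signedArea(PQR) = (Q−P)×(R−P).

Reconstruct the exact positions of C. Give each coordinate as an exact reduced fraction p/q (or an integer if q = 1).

1. C_x = -685/397  [B, D, C are collinear ∩ AC ⟂ BD]
2. C_y = -2661/397  [B, D, C are collinear ∩ AC ⟂ BD]
   → C = (-685/397, -2661/397)

C = (-685/397, -2661/397)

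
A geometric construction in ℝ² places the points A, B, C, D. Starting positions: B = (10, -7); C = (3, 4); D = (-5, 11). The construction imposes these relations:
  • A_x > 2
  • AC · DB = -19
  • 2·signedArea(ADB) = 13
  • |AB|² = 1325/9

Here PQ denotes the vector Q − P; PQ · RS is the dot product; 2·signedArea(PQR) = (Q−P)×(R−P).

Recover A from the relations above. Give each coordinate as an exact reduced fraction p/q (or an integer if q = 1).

A = (8/3, 8/3)

1. A_x = 8/3  [AC · DB = -19 ∩ 2·signedArea(ADB) = 13]
2. A_y = 8/3  [AC · DB = -19 ∩ 2·signedArea(ADB) = 13]
   → A = (8/3, 8/3)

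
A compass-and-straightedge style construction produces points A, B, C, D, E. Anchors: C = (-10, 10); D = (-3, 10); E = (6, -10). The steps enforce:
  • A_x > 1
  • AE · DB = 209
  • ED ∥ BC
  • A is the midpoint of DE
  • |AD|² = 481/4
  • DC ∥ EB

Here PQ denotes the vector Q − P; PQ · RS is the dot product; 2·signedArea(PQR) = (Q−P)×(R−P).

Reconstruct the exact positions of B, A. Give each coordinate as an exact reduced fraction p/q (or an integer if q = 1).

1. B_x = -1  [ED ∥ BC ∩ DC ∥ EB]
2. B_y = -10  [ED ∥ BC ∩ DC ∥ EB]
   → B = (-1, -10)
3. A_x = 3/2  [A is the midpoint of DE]
4. A_y = 0  [A is the midpoint of DE]
   → A = (3/2, 0)

A = (3/2, 0)
B = (-1, -10)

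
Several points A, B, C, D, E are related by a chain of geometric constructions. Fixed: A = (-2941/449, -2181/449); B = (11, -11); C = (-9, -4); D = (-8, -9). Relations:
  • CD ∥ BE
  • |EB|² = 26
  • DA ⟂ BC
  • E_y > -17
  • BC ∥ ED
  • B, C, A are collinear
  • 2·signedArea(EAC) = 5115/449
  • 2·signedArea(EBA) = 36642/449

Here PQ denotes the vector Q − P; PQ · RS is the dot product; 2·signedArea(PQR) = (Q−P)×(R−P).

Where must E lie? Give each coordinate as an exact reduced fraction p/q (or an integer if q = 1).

E = (12, -16)

1. E_x = 12  [BC ∥ ED ∩ CD ∥ BE]
2. E_y = -16  [BC ∥ ED ∩ CD ∥ BE]
   → E = (12, -16)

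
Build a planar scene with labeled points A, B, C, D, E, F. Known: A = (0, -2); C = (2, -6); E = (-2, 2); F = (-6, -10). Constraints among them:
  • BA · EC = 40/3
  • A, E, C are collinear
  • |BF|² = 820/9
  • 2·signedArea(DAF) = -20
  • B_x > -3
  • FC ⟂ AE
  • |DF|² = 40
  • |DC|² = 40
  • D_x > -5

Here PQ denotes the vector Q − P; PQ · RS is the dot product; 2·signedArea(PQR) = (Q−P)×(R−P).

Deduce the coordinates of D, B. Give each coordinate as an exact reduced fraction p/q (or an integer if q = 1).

B = (-2, -4/3)
D = (-4, -4)

1. D_x = -4  [line 8·x + -6·y + 8 = 0 ∩ |DF|² = 40]
2. D_y = -4  [line 8·x + -6·y + 8 = 0 ∩ |DF|² = 40]
   → D = (-4, -4)
3. B_x = -2  [line -4·x + 8·y + 8/3 = 0 ∩ |BF|² = 820/9]
4. B_y = -4/3  [line -4·x + 8·y + 8/3 = 0 ∩ |BF|² = 820/9]
   → B = (-2, -4/3)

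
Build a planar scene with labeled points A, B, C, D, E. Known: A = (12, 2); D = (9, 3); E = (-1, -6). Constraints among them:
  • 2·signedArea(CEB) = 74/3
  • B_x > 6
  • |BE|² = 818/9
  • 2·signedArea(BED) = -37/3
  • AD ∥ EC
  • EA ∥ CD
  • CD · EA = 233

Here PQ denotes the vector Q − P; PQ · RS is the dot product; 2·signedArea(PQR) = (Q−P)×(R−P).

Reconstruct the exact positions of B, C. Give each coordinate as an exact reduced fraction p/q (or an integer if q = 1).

1. B_x = 20/3  [line -9·x + 10·y + 190/3 = 0 ∩ |BE|² = 818/9]
2. B_y = -1/3  [line -9·x + 10·y + 190/3 = 0 ∩ |BE|² = 818/9]
   → B = (20/3, -1/3)
3. C_x = -4  [EA ∥ CD ∩ AD ∥ EC]
4. C_y = -5  [EA ∥ CD ∩ AD ∥ EC]
   → C = (-4, -5)

B = (20/3, -1/3)
C = (-4, -5)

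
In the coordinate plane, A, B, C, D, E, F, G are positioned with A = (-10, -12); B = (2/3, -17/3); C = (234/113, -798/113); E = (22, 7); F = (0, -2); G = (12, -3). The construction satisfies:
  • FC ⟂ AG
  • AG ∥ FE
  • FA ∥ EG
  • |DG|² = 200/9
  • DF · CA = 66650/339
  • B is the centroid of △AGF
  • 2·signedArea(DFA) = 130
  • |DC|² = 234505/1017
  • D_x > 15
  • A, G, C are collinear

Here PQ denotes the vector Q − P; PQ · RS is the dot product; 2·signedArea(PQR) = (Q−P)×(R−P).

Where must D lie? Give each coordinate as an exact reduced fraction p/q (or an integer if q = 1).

1. D_x = 46/3  [2·signedArea(DFA) = 130 ∩ DF · CA = 66650/339]
2. D_y = 1/3  [2·signedArea(DFA) = 130 ∩ DF · CA = 66650/339]
   → D = (46/3, 1/3)

D = (46/3, 1/3)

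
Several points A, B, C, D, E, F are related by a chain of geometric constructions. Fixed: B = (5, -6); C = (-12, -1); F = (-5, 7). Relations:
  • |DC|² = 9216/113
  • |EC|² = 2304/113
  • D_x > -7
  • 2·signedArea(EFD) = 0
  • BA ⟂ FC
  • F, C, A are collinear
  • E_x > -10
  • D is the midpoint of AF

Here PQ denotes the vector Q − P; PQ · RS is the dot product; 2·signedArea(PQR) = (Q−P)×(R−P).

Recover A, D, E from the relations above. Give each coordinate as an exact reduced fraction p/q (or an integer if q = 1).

A = (-803/113, 519/113)
D = (-684/113, 655/113)
E = (-1020/113, 271/113)

1. A_x = -803/113  [F, C, A are collinear ∩ BA ⟂ FC]
2. A_y = 519/113  [F, C, A are collinear ∩ BA ⟂ FC]
   → A = (-803/113, 519/113)
3. D_x = -684/113  [D is the midpoint of AF]
4. D_y = 655/113  [D is the midpoint of AF]
   → D = (-684/113, 655/113)
5. E_x = -1020/113  [line 136/113·x + -119/113·y + 1513/113 = 0 ∩ |EC|² = 2304/113]
6. E_y = 271/113  [line 136/113·x + -119/113·y + 1513/113 = 0 ∩ |EC|² = 2304/113]
   → E = (-1020/113, 271/113)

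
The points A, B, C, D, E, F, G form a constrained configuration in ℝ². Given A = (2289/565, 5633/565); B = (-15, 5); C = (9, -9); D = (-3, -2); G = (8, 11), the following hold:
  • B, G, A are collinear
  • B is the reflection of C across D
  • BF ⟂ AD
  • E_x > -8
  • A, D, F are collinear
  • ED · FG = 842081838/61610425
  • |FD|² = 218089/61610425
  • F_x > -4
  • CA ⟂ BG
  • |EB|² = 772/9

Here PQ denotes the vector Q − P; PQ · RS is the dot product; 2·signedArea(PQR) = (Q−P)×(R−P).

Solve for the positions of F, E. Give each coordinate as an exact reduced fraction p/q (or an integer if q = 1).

E = (-7, 1/3)
F = (-186691803/61610425, -126379171/61610425)

1. F_x = -186691803/61610425  [A, D, F are collinear ∩ BF ⟂ AD]
2. F_y = -126379171/61610425  [A, D, F are collinear ∩ BF ⟂ AD]
   → F = (-186691803/61610425, -126379171/61610425)
3. E_x = -7  [line -679575203/61610425·x + -804093846/61610425·y + -4488995139/61610425 = 0 ∩ |EB|² = 772/9]
4. E_y = 1/3  [line -679575203/61610425·x + -804093846/61610425·y + -4488995139/61610425 = 0 ∩ |EB|² = 772/9]
   → E = (-7, 1/3)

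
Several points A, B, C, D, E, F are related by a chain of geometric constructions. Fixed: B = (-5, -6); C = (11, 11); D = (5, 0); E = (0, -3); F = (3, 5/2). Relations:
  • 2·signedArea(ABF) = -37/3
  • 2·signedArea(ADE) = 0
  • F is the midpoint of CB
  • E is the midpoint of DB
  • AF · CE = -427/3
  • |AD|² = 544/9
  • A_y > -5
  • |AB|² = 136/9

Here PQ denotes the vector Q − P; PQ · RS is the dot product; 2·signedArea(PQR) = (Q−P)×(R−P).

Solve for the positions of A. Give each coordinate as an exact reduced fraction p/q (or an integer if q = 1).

1. A_x = -5/3  [2·signedArea(ADE) = 0 ∩ AF · CE = -427/3]
2. A_y = -4  [2·signedArea(ADE) = 0 ∩ AF · CE = -427/3]
   → A = (-5/3, -4)

A = (-5/3, -4)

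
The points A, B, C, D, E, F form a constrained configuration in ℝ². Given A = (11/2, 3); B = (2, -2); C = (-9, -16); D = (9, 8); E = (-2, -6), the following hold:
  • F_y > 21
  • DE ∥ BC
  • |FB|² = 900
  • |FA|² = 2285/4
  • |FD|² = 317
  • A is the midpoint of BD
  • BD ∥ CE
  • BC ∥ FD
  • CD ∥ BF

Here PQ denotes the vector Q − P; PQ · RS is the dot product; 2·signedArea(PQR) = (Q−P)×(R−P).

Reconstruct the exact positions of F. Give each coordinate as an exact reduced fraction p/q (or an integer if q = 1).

1. F_x = 20  [BC ∥ FD ∩ CD ∥ BF]
2. F_y = 22  [BC ∥ FD ∩ CD ∥ BF]
   → F = (20, 22)

F = (20, 22)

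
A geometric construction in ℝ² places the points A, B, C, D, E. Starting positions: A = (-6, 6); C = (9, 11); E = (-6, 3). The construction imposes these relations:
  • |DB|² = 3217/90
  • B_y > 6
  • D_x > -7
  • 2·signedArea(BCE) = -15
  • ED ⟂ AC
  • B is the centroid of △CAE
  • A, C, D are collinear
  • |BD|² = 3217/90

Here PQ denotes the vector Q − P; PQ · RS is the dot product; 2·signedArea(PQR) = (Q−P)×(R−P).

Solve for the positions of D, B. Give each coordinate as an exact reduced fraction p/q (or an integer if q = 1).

B = (-1, 20/3)
D = (-69/10, 57/10)

1. D_x = -69/10  [A, C, D are collinear ∩ ED ⟂ AC]
2. D_y = 57/10  [A, C, D are collinear ∩ ED ⟂ AC]
   → D = (-69/10, 57/10)
3. B_x = -1  [B is the centroid of △CAE]
4. B_y = 20/3  [B is the centroid of △CAE]
   → B = (-1, 20/3)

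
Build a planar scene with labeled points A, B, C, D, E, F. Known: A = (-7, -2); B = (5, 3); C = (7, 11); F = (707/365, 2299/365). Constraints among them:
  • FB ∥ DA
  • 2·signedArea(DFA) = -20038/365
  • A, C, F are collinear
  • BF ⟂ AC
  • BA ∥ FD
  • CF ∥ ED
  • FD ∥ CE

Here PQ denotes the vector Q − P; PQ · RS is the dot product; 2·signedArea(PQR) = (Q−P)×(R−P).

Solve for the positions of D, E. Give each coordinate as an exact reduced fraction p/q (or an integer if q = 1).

1. D_x = -3673/365  [FB ∥ DA ∩ BA ∥ FD]
2. D_y = 474/365  [FB ∥ DA ∩ BA ∥ FD]
   → D = (-3673/365, 474/365)
3. E_x = -5  [CF ∥ ED ∩ FD ∥ CE]
4. E_y = 6  [CF ∥ ED ∩ FD ∥ CE]
   → E = (-5, 6)

D = (-3673/365, 474/365)
E = (-5, 6)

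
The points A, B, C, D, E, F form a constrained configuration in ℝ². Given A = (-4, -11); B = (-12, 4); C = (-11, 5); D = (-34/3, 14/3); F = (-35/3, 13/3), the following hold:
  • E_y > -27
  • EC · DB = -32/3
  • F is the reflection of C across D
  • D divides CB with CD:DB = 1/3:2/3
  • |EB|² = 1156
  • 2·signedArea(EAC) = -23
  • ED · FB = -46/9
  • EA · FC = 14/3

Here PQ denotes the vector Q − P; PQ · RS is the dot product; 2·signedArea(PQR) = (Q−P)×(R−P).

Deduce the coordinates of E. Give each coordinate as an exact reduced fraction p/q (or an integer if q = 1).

1. E_x = 4  [EC · DB = -32/3 ∩ 2·signedArea(EAC) = -23]
2. E_y = -26  [EC · DB = -32/3 ∩ 2·signedArea(EAC) = -23]
   → E = (4, -26)

E = (4, -26)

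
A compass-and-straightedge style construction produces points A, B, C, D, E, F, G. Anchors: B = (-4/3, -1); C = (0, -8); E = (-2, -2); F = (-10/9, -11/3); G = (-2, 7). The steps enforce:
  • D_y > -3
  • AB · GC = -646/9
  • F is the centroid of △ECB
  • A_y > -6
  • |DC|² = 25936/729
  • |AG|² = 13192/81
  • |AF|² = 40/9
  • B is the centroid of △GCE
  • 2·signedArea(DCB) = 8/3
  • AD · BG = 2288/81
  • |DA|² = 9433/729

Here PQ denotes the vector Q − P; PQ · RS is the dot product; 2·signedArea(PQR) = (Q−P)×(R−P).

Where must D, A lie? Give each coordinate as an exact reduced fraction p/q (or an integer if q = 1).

1. D_x = -40/27  [line -7·x + -4/3·y + -40/3 = 0 ∩ |DC|² = 25936/729]
2. D_y = -20/9  [line -7·x + -4/3·y + -40/3 = 0 ∩ |DC|² = 25936/729]
   → D = (-40/27, -20/9)
3. A_x = -4/9  [AB · GC = -646/9 ∩ AD · BG = 2288/81]
4. A_y = -17/3  [AB · GC = -646/9 ∩ AD · BG = 2288/81]
   → A = (-4/9, -17/3)

A = (-4/9, -17/3)
D = (-40/27, -20/9)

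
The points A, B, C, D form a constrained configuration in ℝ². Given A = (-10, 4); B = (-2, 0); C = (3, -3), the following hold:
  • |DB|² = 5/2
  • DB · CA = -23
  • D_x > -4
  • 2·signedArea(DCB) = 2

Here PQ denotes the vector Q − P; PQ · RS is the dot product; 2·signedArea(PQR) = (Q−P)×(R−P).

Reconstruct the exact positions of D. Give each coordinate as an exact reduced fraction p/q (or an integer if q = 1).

1. D_x = -7/2  [DB · CA = -23 ∩ 2·signedArea(DCB) = 2]
2. D_y = 1/2  [DB · CA = -23 ∩ 2·signedArea(DCB) = 2]
   → D = (-7/2, 1/2)

D = (-7/2, 1/2)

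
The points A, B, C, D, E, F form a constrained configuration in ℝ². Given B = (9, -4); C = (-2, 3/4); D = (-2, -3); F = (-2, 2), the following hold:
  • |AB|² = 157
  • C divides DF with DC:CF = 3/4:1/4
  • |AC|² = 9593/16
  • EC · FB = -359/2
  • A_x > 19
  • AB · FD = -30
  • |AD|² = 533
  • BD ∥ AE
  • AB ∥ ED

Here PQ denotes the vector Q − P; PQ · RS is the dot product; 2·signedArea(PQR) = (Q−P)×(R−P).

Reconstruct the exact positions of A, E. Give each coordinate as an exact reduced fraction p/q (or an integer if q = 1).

A = (20, -10)
E = (9, -9)

1. A_y = -10  [AB · FD = -30]
2. A_x = 20  [|AB|² = 157]
   → A = (20, -10)
3. E_x = 9  [AB ∥ ED ∩ BD ∥ AE]
4. E_y = -9  [AB ∥ ED ∩ BD ∥ AE]
   → E = (9, -9)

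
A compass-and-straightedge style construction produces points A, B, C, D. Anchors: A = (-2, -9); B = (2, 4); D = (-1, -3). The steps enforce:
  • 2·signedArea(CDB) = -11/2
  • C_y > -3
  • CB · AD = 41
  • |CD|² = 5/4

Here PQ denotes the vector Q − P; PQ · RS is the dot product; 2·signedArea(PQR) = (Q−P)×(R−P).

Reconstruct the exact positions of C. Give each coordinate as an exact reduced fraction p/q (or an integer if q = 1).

1. C_x = 0  [CB · AD = 41 ∩ 2·signedArea(CDB) = -11/2]
2. C_y = -5/2  [CB · AD = 41 ∩ 2·signedArea(CDB) = -11/2]
   → C = (0, -5/2)

C = (0, -5/2)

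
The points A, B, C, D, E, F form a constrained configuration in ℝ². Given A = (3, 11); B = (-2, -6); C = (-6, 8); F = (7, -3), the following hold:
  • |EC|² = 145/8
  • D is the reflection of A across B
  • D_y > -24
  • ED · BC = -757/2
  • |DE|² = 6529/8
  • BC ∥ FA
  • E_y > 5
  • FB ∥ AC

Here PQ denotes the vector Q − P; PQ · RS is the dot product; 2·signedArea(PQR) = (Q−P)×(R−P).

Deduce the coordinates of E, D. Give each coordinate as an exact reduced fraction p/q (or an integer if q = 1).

D = (-7, -23)
E = (-11/4, 21/4)

1. D_x = -7  [D is the reflection of A across B]
2. D_y = -23  [D is the reflection of A across B]
   → D = (-7, -23)
3. E_x = -11/4  [line 4·x + -14·y + 169/2 = 0 ∩ |EC|² = 145/8]
4. E_y = 21/4  [line 4·x + -14·y + 169/2 = 0 ∩ |EC|² = 145/8]
   → E = (-11/4, 21/4)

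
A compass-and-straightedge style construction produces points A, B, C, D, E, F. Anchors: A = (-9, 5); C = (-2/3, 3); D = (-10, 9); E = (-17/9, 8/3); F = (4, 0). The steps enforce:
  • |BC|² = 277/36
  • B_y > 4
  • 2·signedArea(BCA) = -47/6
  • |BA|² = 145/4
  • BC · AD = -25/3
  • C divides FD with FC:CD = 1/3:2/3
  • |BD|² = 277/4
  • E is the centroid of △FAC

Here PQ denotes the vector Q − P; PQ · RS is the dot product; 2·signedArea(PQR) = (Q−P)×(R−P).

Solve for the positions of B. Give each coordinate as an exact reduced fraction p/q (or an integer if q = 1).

1. B_x = -3  [2·signedArea(BCA) = -47/6 ∩ BC · AD = -25/3]
2. B_y = 9/2  [2·signedArea(BCA) = -47/6 ∩ BC · AD = -25/3]
   → B = (-3, 9/2)

B = (-3, 9/2)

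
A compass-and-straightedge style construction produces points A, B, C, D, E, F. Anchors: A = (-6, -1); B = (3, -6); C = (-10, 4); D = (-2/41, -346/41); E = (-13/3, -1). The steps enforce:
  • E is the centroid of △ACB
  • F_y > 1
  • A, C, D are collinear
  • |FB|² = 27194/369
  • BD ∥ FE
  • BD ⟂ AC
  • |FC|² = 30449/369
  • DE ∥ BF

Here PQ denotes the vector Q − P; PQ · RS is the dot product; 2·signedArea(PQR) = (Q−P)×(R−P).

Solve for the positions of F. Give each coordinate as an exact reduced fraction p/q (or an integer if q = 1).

1. F_x = -158/123  [BD ∥ FE ∩ DE ∥ BF]
2. F_y = 59/41  [BD ∥ FE ∩ DE ∥ BF]
   → F = (-158/123, 59/41)

F = (-158/123, 59/41)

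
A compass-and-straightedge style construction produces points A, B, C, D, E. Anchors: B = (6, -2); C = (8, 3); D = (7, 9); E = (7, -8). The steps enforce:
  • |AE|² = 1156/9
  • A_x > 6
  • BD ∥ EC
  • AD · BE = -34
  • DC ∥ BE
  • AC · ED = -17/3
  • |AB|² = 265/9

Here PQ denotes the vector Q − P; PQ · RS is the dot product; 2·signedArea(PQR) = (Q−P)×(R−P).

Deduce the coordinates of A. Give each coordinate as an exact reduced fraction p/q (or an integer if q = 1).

1. A_x = 7  [AD · BE = -34 ∩ AC · ED = -17/3]
2. A_y = 10/3  [AD · BE = -34 ∩ AC · ED = -17/3]
   → A = (7, 10/3)

A = (7, 10/3)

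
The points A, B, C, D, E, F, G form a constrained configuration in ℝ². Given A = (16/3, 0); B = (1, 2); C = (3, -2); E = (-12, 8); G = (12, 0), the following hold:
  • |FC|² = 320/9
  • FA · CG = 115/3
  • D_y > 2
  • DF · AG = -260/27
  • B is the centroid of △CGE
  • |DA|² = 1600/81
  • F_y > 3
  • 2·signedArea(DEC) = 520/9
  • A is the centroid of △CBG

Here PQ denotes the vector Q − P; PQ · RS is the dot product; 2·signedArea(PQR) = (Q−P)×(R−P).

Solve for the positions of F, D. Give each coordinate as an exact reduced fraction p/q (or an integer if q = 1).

D = (16/9, 8/3)
F = (1/3, 10/3)

1. F_x = 1/3  [line -9·x + -2·y + 29/3 = 0 ∩ |FC|² = 320/9]
2. F_y = 10/3  [line -9·x + -2·y + 29/3 = 0 ∩ |FC|² = 320/9]
   → F = (1/3, 10/3)
3. D_x = 16/9  [2·signedArea(DEC) = 520/9 ∩ DF · AG = -260/27]
4. D_y = 8/3  [2·signedArea(DEC) = 520/9 ∩ DF · AG = -260/27]
   → D = (16/9, 8/3)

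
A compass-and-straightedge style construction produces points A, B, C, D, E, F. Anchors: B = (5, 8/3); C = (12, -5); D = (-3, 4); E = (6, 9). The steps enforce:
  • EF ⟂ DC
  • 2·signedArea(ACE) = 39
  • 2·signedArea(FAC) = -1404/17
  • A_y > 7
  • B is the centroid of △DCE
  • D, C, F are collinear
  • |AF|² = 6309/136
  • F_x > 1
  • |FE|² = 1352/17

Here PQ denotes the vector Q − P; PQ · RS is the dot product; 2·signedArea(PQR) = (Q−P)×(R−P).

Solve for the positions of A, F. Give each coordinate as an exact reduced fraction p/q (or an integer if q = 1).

1. F_x = 24/17  [D, C, F are collinear ∩ EF ⟂ DC]
2. F_y = 23/17  [D, C, F are collinear ∩ EF ⟂ DC]
   → F = (24/17, 23/17)
3. A_x = 15/4  [2·signedArea(ACE) = 39 ∩ 2·signedArea(FAC) = -1404/17]
4. A_y = 31/4  [2·signedArea(ACE) = 39 ∩ 2·signedArea(FAC) = -1404/17]
   → A = (15/4, 31/4)

A = (15/4, 31/4)
F = (24/17, 23/17)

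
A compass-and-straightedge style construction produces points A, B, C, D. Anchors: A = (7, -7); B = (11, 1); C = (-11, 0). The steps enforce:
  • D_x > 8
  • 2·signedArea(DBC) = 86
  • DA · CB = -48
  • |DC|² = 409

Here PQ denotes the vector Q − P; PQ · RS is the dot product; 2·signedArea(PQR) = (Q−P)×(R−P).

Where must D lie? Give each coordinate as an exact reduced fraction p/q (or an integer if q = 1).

1. D_x = 9  [DA · CB = -48 ∩ 2·signedArea(DBC) = 86]
2. D_y = -3  [DA · CB = -48 ∩ 2·signedArea(DBC) = 86]
   → D = (9, -3)

D = (9, -3)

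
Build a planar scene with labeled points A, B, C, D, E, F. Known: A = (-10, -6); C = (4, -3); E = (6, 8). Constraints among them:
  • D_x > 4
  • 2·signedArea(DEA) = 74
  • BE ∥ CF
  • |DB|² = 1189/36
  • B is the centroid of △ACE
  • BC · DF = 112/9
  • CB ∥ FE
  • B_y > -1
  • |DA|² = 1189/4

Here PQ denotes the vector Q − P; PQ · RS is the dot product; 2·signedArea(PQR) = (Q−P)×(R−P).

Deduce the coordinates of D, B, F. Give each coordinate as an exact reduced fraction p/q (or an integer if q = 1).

B = (0, -1/3)
D = (5, 5/2)
F = (10, 16/3)

1. D_x = 5  [line 14·x + -16·y + -30 = 0 ∩ |DA|² = 1189/4]
2. D_y = 5/2  [line 14·x + -16·y + -30 = 0 ∩ |DA|² = 1189/4]
   → D = (5, 5/2)
3. B_x = 0  [B is the centroid of △ACE]
4. B_y = -1/3  [B is the centroid of △ACE]
   → B = (0, -1/3)
5. F_x = 10  [CB ∥ FE ∩ BE ∥ CF]
6. F_y = 16/3  [CB ∥ FE ∩ BE ∥ CF]
   → F = (10, 16/3)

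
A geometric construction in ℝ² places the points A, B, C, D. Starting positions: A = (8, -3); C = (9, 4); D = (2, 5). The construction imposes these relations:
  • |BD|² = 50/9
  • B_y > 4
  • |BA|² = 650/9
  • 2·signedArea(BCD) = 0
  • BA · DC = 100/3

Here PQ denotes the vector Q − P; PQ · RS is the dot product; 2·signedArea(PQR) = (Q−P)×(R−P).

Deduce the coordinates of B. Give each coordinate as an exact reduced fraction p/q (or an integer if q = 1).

1. B_x = 13/3  [2·signedArea(BCD) = 0 ∩ BA · DC = 100/3]
2. B_y = 14/3  [2·signedArea(BCD) = 0 ∩ BA · DC = 100/3]
   → B = (13/3, 14/3)

B = (13/3, 14/3)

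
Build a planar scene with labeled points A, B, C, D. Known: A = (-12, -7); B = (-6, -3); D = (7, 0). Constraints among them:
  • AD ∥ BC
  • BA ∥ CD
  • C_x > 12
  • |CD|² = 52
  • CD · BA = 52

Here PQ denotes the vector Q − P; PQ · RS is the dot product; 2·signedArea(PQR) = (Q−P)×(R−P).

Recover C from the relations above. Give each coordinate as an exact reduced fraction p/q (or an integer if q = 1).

C = (13, 4)

1. C_x = 13  [BA ∥ CD ∩ AD ∥ BC]
2. C_y = 4  [BA ∥ CD ∩ AD ∥ BC]
   → C = (13, 4)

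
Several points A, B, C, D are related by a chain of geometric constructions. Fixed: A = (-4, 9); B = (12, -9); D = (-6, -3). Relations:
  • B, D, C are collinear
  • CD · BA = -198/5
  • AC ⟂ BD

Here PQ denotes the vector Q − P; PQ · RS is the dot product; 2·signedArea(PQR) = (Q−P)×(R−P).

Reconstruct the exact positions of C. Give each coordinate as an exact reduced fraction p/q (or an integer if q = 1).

C = (-39/5, -12/5)

1. C_x = -39/5  [B, D, C are collinear ∩ AC ⟂ BD]
2. C_y = -12/5  [B, D, C are collinear ∩ AC ⟂ BD]
   → C = (-39/5, -12/5)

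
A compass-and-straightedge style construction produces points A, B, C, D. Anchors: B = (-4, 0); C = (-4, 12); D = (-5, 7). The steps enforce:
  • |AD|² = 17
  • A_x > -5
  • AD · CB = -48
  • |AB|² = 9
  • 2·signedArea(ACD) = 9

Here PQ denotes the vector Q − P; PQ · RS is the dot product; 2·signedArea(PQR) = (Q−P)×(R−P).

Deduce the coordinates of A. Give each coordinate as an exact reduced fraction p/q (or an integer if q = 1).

A = (-4, 3)

1. A_x = -4  [2·signedArea(ACD) = 9 ∩ AD · CB = -48]
2. A_y = 3  [2·signedArea(ACD) = 9 ∩ AD · CB = -48]
   → A = (-4, 3)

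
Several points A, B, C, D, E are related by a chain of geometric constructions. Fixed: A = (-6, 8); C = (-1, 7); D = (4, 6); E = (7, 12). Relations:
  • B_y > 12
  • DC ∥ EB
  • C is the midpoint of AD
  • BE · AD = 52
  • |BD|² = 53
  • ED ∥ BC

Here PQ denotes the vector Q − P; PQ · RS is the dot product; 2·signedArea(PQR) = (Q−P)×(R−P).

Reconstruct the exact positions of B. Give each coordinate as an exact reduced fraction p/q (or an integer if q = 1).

B = (2, 13)

1. B_x = 2  [ED ∥ BC ∩ DC ∥ EB]
2. B_y = 13  [ED ∥ BC ∩ DC ∥ EB]
   → B = (2, 13)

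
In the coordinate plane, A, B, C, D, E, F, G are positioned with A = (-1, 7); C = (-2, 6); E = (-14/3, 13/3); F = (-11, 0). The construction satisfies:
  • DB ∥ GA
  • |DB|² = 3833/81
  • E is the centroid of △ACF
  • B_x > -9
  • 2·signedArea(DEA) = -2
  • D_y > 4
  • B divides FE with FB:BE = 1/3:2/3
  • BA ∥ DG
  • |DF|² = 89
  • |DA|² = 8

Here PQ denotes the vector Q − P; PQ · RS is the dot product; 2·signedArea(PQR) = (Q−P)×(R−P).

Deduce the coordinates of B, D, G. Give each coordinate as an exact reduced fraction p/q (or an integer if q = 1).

B = (-80/9, 13/9)
D = (-3, 5)
G = (44/9, 95/9)

1. B_x = -80/9  [B divides FE with FB:BE = 1/3:2/3]
2. B_y = 13/9  [B divides FE with FB:BE = 1/3:2/3]
   → B = (-80/9, 13/9)
3. D_x = -3  [line -8/3·x + 11/3·y + -79/3 = 0 ∩ |DF|² = 89]
4. D_y = 5  [line -8/3·x + 11/3·y + -79/3 = 0 ∩ |DF|² = 89]
   → D = (-3, 5)
5. G_x = 44/9  [DB ∥ GA ∩ BA ∥ DG]
6. G_y = 95/9  [DB ∥ GA ∩ BA ∥ DG]
   → G = (44/9, 95/9)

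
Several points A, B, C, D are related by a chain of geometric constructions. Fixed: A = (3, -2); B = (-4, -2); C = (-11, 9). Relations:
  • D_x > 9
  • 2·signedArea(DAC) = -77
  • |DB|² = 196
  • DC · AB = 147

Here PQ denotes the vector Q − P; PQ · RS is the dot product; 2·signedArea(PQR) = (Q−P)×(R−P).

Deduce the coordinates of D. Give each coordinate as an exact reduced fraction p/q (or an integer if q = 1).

1. D_x = 10  [DC · AB = 147 ∩ 2·signedArea(DAC) = -77]
2. D_y = -2  [DC · AB = 147 ∩ 2·signedArea(DAC) = -77]
   → D = (10, -2)

D = (10, -2)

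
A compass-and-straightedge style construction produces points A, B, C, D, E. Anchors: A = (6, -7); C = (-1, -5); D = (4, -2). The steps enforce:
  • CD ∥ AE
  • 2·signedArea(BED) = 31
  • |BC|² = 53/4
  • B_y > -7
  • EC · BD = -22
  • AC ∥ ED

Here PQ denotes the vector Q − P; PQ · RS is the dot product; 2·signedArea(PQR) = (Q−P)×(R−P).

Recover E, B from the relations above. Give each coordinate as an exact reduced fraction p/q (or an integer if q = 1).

1. E_x = 11  [AC ∥ ED ∩ CD ∥ AE]
2. E_y = -4  [AC ∥ ED ∩ CD ∥ AE]
   → E = (11, -4)
3. B_x = 5/2  [2·signedArea(BED) = 31 ∩ EC · BD = -22]
4. B_y = -6  [2·signedArea(BED) = 31 ∩ EC · BD = -22]
   → B = (5/2, -6)

B = (5/2, -6)
E = (11, -4)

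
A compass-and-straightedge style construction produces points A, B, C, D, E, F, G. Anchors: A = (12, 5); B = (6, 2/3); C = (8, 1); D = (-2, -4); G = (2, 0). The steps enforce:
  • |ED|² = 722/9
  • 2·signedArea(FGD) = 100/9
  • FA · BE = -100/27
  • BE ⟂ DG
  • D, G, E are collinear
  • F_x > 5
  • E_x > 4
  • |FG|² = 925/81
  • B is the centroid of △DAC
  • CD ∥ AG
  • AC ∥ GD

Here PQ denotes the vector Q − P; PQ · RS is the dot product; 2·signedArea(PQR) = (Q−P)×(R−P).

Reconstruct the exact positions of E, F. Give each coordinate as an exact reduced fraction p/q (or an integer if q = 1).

E = (13/3, 7/3)
F = (16/3, 5/9)

1. E_x = 13/3  [D, G, E are collinear ∩ BE ⟂ DG]
2. E_y = 7/3  [D, G, E are collinear ∩ BE ⟂ DG]
   → E = (13/3, 7/3)
3. F_x = 16/3  [line 4·x + -4·y + -172/9 = 0 ∩ |FG|² = 925/81]
4. F_y = 5/9  [line 4·x + -4·y + -172/9 = 0 ∩ |FG|² = 925/81]
   → F = (16/3, 5/9)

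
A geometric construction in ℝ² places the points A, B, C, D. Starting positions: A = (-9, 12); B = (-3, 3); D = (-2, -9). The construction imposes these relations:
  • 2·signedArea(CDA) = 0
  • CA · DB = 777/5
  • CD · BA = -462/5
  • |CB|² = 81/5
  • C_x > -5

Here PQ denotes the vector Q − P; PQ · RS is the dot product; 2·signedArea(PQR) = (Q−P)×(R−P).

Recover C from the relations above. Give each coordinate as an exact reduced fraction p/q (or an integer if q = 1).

C = (-24/5, -3/5)

1. C_x = -24/5  [2·signedArea(CDA) = 0 ∩ CD · BA = -462/5]
2. C_y = -3/5  [2·signedArea(CDA) = 0 ∩ CD · BA = -462/5]
   → C = (-24/5, -3/5)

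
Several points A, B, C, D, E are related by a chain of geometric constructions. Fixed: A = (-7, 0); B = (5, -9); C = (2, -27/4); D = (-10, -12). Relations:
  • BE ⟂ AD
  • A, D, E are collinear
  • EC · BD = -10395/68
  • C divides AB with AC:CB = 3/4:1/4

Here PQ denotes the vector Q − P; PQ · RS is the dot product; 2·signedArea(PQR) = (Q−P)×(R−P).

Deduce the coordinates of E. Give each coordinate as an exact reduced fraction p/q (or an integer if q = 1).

E = (-143/17, -96/17)

1. E_x = -143/17  [A, D, E are collinear ∩ BE ⟂ AD]
2. E_y = -96/17  [A, D, E are collinear ∩ BE ⟂ AD]
   → E = (-143/17, -96/17)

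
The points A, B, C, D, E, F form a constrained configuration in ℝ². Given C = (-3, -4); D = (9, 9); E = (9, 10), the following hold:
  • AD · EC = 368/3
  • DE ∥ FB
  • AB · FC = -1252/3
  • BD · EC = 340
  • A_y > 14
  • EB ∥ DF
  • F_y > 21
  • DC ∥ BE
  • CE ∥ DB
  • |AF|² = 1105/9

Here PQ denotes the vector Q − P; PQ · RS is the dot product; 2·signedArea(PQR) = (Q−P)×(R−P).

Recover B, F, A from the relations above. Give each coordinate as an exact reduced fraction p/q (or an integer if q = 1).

1. B_x = 21  [DC ∥ BE ∩ CE ∥ DB]
2. B_y = 23  [DC ∥ BE ∩ CE ∥ DB]
   → B = (21, 23)
3. F_x = 21  [DE ∥ FB ∩ EB ∥ DF]
4. F_y = 22  [DE ∥ FB ∩ EB ∥ DF]
   → F = (21, 22)
5. A_x = 13  [AB · FC = -1252/3 ∩ AD · EC = 368/3]
6. A_y = 43/3  [AB · FC = -1252/3 ∩ AD · EC = 368/3]
   → A = (13, 43/3)

A = (13, 43/3)
B = (21, 23)
F = (21, 22)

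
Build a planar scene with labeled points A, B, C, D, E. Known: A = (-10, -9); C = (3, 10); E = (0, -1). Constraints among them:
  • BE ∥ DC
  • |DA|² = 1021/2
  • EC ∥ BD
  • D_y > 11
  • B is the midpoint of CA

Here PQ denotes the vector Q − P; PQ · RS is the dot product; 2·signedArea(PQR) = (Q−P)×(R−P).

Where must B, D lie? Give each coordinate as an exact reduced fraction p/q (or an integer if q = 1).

1. B_x = -7/2  [B is the midpoint of CA]
2. B_y = 1/2  [B is the midpoint of CA]
   → B = (-7/2, 1/2)
3. D_x = -1/2  [BE ∥ DC ∩ EC ∥ BD]
4. D_y = 23/2  [BE ∥ DC ∩ EC ∥ BD]
   → D = (-1/2, 23/2)

B = (-7/2, 1/2)
D = (-1/2, 23/2)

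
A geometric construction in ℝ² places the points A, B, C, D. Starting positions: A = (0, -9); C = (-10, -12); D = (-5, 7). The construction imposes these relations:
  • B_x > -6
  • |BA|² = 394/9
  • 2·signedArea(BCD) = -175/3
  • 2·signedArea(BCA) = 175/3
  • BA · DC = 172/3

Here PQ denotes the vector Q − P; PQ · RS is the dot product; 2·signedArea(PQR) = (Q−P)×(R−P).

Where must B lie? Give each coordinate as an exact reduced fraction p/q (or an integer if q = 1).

B = (-5, -14/3)

1. B_x = -5  [2·signedArea(BCA) = 175/3 ∩ 2·signedArea(BCD) = -175/3]
2. B_y = -14/3  [2·signedArea(BCA) = 175/3 ∩ 2·signedArea(BCD) = -175/3]
   → B = (-5, -14/3)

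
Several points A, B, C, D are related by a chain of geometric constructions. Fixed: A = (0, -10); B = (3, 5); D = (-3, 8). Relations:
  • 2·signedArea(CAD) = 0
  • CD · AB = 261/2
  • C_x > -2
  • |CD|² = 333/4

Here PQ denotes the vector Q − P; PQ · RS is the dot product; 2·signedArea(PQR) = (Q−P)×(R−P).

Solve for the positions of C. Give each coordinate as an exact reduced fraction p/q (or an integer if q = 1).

C = (-3/2, -1)

1. C_x = -3/2  [2·signedArea(CAD) = 0 ∩ CD · AB = 261/2]
2. C_y = -1  [2·signedArea(CAD) = 0 ∩ CD · AB = 261/2]
   → C = (-3/2, -1)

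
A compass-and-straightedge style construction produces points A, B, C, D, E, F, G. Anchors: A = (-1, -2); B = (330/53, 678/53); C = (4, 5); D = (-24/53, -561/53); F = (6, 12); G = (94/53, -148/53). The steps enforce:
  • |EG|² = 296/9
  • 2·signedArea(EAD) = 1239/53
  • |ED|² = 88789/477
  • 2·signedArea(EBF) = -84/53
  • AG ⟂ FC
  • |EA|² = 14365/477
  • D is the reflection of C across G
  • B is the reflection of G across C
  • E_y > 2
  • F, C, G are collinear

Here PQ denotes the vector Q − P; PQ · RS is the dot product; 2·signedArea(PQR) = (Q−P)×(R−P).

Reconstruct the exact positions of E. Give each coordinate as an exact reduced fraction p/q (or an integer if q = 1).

E = (224/159, 466/159)

1. E_x = 224/159  [2·signedArea(EBF) = -84/53 ∩ 2·signedArea(EAD) = 1239/53]
2. E_y = 466/159  [2·signedArea(EBF) = -84/53 ∩ 2·signedArea(EAD) = 1239/53]
   → E = (224/159, 466/159)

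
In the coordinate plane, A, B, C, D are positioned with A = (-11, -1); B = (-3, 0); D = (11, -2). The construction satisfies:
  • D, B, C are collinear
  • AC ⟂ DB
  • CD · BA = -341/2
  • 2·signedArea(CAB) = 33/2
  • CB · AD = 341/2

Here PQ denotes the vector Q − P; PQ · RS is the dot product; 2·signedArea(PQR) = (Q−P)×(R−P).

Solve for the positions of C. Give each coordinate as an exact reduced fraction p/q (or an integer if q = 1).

C = (-107/10, 11/10)

1. C_x = -107/10  [D, B, C are collinear ∩ AC ⟂ DB]
2. C_y = 11/10  [D, B, C are collinear ∩ AC ⟂ DB]
   → C = (-107/10, 11/10)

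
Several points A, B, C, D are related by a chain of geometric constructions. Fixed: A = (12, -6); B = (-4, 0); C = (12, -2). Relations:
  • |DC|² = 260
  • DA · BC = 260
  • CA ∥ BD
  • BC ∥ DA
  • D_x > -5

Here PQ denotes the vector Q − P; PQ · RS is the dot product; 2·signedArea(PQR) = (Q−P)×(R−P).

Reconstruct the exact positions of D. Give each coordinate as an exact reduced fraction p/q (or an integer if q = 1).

D = (-4, -4)

1. D_x = -4  [BC ∥ DA ∩ CA ∥ BD]
2. D_y = -4  [BC ∥ DA ∩ CA ∥ BD]
   → D = (-4, -4)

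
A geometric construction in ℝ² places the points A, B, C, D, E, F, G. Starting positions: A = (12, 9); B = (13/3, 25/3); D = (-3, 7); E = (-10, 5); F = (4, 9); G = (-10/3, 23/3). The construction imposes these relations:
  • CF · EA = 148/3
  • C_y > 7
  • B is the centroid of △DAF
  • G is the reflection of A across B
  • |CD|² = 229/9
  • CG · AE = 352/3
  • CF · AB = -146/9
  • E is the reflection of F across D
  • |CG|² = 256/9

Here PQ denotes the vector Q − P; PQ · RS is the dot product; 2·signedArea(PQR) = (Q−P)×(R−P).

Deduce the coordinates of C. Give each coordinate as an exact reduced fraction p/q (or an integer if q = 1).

C = (2, 23/3)

1. C_x = 2  [CF · EA = 148/3 ∩ CF · AB = -146/9]
2. C_y = 23/3  [CF · EA = 148/3 ∩ CF · AB = -146/9]
   → C = (2, 23/3)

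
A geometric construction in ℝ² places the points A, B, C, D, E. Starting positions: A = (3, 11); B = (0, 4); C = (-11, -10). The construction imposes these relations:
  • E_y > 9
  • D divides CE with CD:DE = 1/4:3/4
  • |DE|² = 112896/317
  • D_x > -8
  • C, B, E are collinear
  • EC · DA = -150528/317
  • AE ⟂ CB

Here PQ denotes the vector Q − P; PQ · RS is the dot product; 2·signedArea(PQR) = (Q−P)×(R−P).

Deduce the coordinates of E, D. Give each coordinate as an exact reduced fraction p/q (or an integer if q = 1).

1. E_x = 1441/317  [C, B, E are collinear ∩ AE ⟂ CB]
2. E_y = 3102/317  [C, B, E are collinear ∩ AE ⟂ CB]
   → E = (1441/317, 3102/317)
3. D_x = -2255/317  [D divides CE with CD:DE = 1/4:3/4]
4. D_y = -1602/317  [D divides CE with CD:DE = 1/4:3/4]
   → D = (-2255/317, -1602/317)

D = (-2255/317, -1602/317)
E = (1441/317, 3102/317)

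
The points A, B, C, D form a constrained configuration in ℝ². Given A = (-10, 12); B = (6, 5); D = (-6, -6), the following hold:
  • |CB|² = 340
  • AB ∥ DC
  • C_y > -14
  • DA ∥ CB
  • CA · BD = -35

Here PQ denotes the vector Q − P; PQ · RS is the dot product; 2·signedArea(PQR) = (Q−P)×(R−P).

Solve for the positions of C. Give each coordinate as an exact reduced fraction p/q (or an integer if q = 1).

C = (10, -13)

1. C_x = 10  [DA ∥ CB ∩ AB ∥ DC]
2. C_y = -13  [DA ∥ CB ∩ AB ∥ DC]
   → C = (10, -13)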